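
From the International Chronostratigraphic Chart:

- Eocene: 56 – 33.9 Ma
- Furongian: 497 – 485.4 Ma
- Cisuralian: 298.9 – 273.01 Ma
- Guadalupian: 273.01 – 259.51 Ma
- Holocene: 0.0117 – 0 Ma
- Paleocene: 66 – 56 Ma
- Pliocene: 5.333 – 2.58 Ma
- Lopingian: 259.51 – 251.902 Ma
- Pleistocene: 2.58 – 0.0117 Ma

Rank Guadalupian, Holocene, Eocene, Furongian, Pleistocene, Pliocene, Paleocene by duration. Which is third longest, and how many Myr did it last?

Durations: Guadalupian 13.5; Holocene 0.0117; Eocene 22.1; Furongian 11.6; Pleistocene 2.5683; Pliocene 2.753; Paleocene 10 Myr.
Sorted longest-first: Eocene (22.1), Guadalupian (13.5), Furongian (11.6), Paleocene (10), Pliocene (2.753), Pleistocene (2.5683), Holocene (0.0117).
The third longest is Furongian at 11.6 Myr.

Furongian, 11.6 million years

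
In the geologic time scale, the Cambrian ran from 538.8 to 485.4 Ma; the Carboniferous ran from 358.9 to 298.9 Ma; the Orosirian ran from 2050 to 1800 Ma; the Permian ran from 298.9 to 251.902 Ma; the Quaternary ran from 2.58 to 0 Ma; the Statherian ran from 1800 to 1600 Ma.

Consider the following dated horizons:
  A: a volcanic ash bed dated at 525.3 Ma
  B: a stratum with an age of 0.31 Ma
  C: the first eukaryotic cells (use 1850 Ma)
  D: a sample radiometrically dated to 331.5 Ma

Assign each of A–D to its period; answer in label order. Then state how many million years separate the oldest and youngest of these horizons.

A: 525.3 Ma lies in 538.8–485.4 Ma, so Cambrian.
B: 0.31 Ma lies in 2.58–0 Ma, so Quaternary.
C: 1850 Ma lies in 2050–1800 Ma, so Orosirian.
D: 331.5 Ma lies in 358.9–298.9 Ma, so Carboniferous.
Oldest = 1850 Ma, youngest = 0.31 Ma → span 1849.69 Myr.

A — Cambrian; B — Quaternary; C — Orosirian; D — Carboniferous; span 1849.69 million years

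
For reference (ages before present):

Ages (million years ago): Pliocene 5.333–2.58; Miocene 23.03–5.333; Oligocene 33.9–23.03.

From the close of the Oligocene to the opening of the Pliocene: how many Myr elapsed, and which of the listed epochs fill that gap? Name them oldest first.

17.697 million years; Miocene

End of Oligocene = 23.03 Ma; start of Pliocene = 5.333 Ma.
Gap = 23.03 − 5.333 = 17.697 Myr.
Epochs wholly inside 23.03–5.333 Ma: Miocene (23.03–5.333).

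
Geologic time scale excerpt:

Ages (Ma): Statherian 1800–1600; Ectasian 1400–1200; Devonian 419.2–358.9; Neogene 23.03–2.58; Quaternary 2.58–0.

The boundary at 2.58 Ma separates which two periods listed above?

The Neogene ends at 2.58 Ma and the Quaternary begins at 2.58 Ma, so they share that boundary.

Neogene and Quaternary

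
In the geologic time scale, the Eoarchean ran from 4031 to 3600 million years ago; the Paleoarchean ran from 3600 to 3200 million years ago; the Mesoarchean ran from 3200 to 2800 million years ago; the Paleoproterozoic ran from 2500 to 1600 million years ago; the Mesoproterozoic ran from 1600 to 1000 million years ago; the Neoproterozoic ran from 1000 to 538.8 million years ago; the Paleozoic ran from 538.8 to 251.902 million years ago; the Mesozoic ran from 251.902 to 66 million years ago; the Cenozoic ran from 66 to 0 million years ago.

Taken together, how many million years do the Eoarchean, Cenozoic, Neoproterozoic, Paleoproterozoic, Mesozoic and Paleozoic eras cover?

Each duration: Eoarchean = 431; Cenozoic = 66; Neoproterozoic = 461.2; Paleoproterozoic = 900; Mesozoic = 185.902; Paleozoic = 286.898.
Sum: 431 + 66 + 461.2 + 900 + 185.902 + 286.898 = 2331 Myr.

2331 million years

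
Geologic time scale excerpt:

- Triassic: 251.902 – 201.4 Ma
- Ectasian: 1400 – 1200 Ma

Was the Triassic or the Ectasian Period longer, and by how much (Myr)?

Triassic: 251.902 − 201.4 = 50.502 Myr.
Ectasian: 1400 − 1200 = 200 Myr.
Difference: 200 − 50.502 = 149.498 Myr, so the Ectasian was longer.

Ectasian, by 149.498 million years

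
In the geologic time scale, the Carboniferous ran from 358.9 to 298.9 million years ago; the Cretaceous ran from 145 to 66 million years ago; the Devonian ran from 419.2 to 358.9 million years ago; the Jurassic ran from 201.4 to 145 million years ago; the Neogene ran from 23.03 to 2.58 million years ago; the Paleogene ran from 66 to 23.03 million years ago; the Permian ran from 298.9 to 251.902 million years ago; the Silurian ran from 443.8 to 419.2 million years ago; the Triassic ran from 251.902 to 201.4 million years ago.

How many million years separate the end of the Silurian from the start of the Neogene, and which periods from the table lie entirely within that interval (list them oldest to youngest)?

The Silurian closes at 419.2 Ma and the Neogene opens at 23.03 Ma, so the interval is 419.2 − 23.03 = 396.17 Myr.
A period fits inside if it starts at or after 419.2 Ma and ends at or before 23.03 Ma; oldest first that gives Devonian, Carboniferous, Permian, Triassic, Jurassic, Cretaceous, Paleogene.

396.17 million years; Devonian, Carboniferous, Permian, Triassic, Jurassic, Cretaceous, Paleogene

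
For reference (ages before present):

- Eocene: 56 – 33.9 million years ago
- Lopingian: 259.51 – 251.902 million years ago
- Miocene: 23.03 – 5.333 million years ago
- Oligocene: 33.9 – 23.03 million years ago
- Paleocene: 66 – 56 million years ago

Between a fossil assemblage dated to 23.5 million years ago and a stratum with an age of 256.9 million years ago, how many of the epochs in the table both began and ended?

256.9 Ma sits inside the Lopingian (259.51–251.902) and 23.5 Ma inside the Oligocene (33.9–23.03); neither of those is wholly between the two dates.
The listed epochs lying completely between them are Paleocene, Eocene — 2 in all.

2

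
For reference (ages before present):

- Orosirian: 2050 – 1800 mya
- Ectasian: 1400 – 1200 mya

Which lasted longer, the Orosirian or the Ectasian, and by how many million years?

Orosirian, by 50 million years

Orosirian: 2050 − 1800 = 250 Myr.
Ectasian: 1400 − 1200 = 200 Myr.
Difference: 250 − 200 = 50 Myr, so the Orosirian was longer.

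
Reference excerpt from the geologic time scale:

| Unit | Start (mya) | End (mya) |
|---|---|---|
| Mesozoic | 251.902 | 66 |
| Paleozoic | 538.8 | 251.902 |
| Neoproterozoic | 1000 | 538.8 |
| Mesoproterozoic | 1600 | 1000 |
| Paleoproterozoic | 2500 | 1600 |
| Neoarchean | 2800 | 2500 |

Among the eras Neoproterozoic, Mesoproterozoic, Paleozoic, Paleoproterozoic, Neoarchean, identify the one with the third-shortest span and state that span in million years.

Neoproterozoic, 461.2 million years

Durations: Neoproterozoic 461.2; Mesoproterozoic 600; Paleozoic 286.898; Paleoproterozoic 900; Neoarchean 300 Myr.
Sorted shortest-first: Paleozoic (286.898), Neoarchean (300), Neoproterozoic (461.2), Mesoproterozoic (600), Paleoproterozoic (900).
The third shortest is Neoproterozoic at 461.2 Myr.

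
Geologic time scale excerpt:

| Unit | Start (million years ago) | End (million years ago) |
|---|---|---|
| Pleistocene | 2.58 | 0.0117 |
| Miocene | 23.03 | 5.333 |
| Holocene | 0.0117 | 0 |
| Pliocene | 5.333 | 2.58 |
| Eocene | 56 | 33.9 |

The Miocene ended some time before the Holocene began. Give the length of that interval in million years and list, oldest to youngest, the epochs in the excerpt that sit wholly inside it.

5.3213 million years; Pliocene, Pleistocene

The Miocene closes at 5.333 Ma and the Holocene opens at 0.0117 Ma, so the interval is 5.333 − 0.0117 = 5.3213 Myr.
An epoch fits inside if it starts at or after 5.333 Ma and ends at or before 0.0117 Ma; oldest first that gives Pliocene, Pleistocene.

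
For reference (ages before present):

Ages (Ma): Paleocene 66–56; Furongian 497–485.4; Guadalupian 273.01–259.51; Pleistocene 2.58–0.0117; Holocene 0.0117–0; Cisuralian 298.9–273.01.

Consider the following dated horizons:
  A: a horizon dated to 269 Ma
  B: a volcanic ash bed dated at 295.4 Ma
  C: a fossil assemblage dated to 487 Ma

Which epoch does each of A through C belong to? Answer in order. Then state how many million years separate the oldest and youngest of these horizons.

Match each age against the start–end ranges in the excerpt: A = 269 Ma → Guadalupian (273.01–259.51); B = 295.4 Ma → Cisuralian (298.9–273.01); C = 487 Ma → Furongian (497–485.4).
The largest age is 487 Ma and the smallest is 269 Ma; their difference is 218 Myr.

A — Guadalupian; B — Cisuralian; C — Furongian; span 218 million years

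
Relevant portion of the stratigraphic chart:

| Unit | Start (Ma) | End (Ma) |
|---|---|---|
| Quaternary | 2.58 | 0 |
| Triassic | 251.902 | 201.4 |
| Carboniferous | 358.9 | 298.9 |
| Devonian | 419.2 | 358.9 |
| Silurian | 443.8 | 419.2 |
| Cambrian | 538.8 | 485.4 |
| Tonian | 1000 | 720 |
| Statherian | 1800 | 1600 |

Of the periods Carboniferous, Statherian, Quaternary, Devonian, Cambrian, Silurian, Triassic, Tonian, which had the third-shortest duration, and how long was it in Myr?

Start − end for each: Carboniferous 358.9 − 298.9 = 60; Statherian 1800 − 1600 = 200; Quaternary 2.58 − 0 = 2.58; Devonian 419.2 − 358.9 = 60.3; Cambrian 538.8 − 485.4 = 53.4; Silurian 443.8 − 419.2 = 24.6; Triassic 251.902 − 201.4 = 50.502; Tonian 1000 − 720 = 280.
Ranking these from shortest: Quaternary < Silurian < Triassic < Cambrian < Carboniferous < Devonian < Statherian < Tonian.
Position 3 in that ranking is Triassic, which lasted 50.502 Myr.

Triassic, 50.502 million years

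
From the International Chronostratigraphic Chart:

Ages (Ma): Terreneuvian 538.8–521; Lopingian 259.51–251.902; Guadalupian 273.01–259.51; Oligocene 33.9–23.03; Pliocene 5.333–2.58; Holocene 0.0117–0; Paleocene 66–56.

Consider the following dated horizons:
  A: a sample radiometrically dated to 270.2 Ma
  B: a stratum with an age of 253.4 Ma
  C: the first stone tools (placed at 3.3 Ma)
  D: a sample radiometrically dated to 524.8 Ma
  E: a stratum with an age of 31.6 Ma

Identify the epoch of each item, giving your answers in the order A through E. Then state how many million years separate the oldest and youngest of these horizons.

A — Guadalupian; B — Lopingian; C — Pliocene; D — Terreneuvian; E — Oligocene; span 521.5 million years

A: 270.2 Ma lies in 273.01–259.51 Ma, so Guadalupian.
B: 253.4 Ma lies in 259.51–251.902 Ma, so Lopingian.
C: 3.3 Ma lies in 5.333–2.58 Ma, so Pliocene.
D: 524.8 Ma lies in 538.8–521 Ma, so Terreneuvian.
E: 31.6 Ma lies in 33.9–23.03 Ma, so Oligocene.
Oldest = 524.8 Ma, youngest = 3.3 Ma → span 521.5 Myr.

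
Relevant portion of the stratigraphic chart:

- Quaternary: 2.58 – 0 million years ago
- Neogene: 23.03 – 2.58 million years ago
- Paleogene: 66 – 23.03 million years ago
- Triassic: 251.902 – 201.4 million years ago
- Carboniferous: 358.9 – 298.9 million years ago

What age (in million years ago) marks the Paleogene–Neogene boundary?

23.03 million years ago

The Paleogene ends and the Neogene begins at 23.03 million years ago.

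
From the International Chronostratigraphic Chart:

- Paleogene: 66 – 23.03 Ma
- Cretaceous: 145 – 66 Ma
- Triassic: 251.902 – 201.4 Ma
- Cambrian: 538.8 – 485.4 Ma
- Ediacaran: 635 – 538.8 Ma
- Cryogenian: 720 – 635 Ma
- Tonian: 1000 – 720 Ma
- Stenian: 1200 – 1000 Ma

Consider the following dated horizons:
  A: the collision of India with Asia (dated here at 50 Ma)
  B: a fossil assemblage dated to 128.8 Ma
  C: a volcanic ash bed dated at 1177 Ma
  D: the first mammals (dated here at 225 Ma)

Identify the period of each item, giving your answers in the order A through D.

Match each age against the start–end ranges in the excerpt: A = 50 Ma → Paleogene (66–23.03); B = 128.8 Ma → Cretaceous (145–66); C = 1177 Ma → Stenian (1200–1000); D = 225 Ma → Triassic (251.902–201.4).

A — Paleogene; B — Cretaceous; C — Stenian; D — Triassic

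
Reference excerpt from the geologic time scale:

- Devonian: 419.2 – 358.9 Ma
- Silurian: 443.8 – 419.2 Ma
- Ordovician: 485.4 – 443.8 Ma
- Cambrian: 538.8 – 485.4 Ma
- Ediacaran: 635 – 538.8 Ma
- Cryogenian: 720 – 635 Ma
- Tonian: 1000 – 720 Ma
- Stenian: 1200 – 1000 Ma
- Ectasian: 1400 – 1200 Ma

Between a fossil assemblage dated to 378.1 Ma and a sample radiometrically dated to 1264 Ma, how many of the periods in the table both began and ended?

1264 Ma sits inside the Ectasian (1400–1200) and 378.1 Ma inside the Devonian (419.2–358.9); neither of those is wholly between the two dates.
The listed periods lying completely between them are Stenian, Tonian, Cryogenian, Ediacaran, Cambrian, Ordovician, Silurian — 7 in all.

7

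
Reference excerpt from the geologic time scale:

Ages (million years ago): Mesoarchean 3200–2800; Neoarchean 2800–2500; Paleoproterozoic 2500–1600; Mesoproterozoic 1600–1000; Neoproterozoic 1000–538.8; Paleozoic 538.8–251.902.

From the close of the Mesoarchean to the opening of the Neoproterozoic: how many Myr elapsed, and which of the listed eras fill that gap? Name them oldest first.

1800 million years; Neoarchean, Paleoproterozoic, Mesoproterozoic

End of Mesoarchean = 2800 Ma; start of Neoproterozoic = 1000 Ma.
Gap = 2800 − 1000 = 1800 Myr.
Eras wholly inside 2800–1000 Ma: Neoarchean (2800–2500), Paleoproterozoic (2500–1600), Mesoproterozoic (1600–1000).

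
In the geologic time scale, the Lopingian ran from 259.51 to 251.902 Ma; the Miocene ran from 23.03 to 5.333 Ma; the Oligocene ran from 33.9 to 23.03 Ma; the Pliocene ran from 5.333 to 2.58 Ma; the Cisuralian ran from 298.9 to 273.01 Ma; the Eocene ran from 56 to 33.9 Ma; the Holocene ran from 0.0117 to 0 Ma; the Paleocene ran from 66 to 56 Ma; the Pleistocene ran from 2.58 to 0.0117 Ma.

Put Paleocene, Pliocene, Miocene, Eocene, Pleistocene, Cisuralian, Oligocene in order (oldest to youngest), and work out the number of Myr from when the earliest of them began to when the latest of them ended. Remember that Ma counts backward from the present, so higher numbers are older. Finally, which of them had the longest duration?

From the excerpt: Paleocene 66–56; Pliocene 5.333–2.58; Miocene 23.03–5.333; Eocene 56–33.9; Pleistocene 2.58–0.0117; Cisuralian 298.9–273.01; Oligocene 33.9–23.03 (Ma).
Larger Ma is earlier, so the oldest is Cisuralian and the youngest is Pleistocene; oldest to youngest: Cisuralian, Paleocene, Eocene, Oligocene, Miocene, Pliocene, Pleistocene.
Oldest start 298.9 minus youngest end 0.0117 gives 298.8883 Myr overall.
Individual lengths (start − end): Eocene 22.1; Paleocene 10; Oligocene 10.87; Cisuralian 25.89; Pleistocene 2.5683; Miocene 17.697; Pliocene 2.753. The largest is Cisuralian at 25.89 Myr.

Cisuralian → Paleocene → Eocene → Oligocene → Miocene → Pliocene → Pleistocene; total span 298.8883 Myr; longest is Cisuralian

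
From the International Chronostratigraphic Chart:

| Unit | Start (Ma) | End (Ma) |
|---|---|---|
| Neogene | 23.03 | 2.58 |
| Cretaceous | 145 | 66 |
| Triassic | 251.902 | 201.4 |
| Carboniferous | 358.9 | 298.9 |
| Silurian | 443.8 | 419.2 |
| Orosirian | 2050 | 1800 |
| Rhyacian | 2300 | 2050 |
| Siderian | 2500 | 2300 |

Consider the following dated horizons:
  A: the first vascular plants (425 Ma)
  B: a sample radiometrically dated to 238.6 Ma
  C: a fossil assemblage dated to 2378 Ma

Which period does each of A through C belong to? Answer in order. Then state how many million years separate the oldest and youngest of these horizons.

Match each age against the start–end ranges in the excerpt: A = 425 Ma → Silurian (443.8–419.2); B = 238.6 Ma → Triassic (251.902–201.4); C = 2378 Ma → Siderian (2500–2300).
The largest age is 2378 Ma and the smallest is 238.6 Ma; their difference is 2139.4 Myr.

A — Silurian; B — Triassic; C — Siderian; span 2139.4 million years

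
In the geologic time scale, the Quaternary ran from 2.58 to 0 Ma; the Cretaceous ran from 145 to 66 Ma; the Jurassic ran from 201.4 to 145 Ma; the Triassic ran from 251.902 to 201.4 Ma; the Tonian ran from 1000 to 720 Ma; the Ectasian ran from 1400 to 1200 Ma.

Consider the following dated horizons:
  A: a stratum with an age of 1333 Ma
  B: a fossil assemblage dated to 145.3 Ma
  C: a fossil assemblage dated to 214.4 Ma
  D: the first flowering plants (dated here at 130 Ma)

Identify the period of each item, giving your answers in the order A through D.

Match each age against the start–end ranges in the excerpt: A = 1333 Ma → Ectasian (1400–1200); B = 145.3 Ma → Jurassic (201.4–145); C = 214.4 Ma → Triassic (251.902–201.4); D = 130 Ma → Cretaceous (145–66).

A — Ectasian; B — Jurassic; C — Triassic; D — Cretaceous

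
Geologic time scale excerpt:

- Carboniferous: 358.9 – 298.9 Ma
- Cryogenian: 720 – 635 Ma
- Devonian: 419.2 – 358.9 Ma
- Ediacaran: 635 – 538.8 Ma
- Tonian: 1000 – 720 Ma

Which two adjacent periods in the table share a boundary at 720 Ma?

The Tonian ends at 720 Ma and the Cryogenian begins at 720 Ma, so they share that boundary.

Tonian and Cryogenian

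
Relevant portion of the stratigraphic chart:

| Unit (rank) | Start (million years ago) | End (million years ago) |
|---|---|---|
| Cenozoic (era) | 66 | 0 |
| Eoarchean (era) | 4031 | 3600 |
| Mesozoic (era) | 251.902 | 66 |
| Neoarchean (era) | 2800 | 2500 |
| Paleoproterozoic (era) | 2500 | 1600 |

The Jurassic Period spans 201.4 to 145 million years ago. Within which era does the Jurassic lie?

The Jurassic (201.4–145 Ma) lies entirely within 251.902–66 Ma, the Mesozoic Era.

Mesozoic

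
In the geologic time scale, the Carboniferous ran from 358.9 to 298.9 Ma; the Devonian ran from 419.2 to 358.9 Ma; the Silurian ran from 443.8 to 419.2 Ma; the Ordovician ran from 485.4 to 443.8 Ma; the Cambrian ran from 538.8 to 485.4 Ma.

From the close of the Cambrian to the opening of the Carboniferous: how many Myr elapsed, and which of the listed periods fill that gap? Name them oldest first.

The Cambrian closes at 485.4 Ma and the Carboniferous opens at 358.9 Ma, so the interval is 485.4 − 358.9 = 126.5 Myr.
A period fits inside if it starts at or after 485.4 Ma and ends at or before 358.9 Ma; oldest first that gives Ordovician, Silurian, Devonian.

126.5 million years; Ordovician, Silurian, Devonian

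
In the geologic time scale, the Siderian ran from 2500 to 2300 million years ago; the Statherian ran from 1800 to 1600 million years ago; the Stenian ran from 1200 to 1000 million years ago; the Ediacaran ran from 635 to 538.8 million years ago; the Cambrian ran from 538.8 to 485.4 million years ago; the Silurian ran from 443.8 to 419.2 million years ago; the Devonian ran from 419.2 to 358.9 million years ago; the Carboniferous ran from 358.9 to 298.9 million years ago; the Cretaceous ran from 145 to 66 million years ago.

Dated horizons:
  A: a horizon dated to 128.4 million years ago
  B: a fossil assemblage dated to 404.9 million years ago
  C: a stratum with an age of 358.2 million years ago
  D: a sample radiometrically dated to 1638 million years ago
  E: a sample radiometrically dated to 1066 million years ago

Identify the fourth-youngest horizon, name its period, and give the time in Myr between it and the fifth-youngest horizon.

E, in the Stenian; 572 million years to D

Sorted youngest-first by Ma: A (128.4), C (358.2), B (404.9), E (1066), D (1638).
The fourth youngest is E at 1066 Ma, which lies in 1200–1000 Ma: the Stenian.
The fifth youngest is D at 1638 Ma; separation = |1066 − 1638| = 572 Myr.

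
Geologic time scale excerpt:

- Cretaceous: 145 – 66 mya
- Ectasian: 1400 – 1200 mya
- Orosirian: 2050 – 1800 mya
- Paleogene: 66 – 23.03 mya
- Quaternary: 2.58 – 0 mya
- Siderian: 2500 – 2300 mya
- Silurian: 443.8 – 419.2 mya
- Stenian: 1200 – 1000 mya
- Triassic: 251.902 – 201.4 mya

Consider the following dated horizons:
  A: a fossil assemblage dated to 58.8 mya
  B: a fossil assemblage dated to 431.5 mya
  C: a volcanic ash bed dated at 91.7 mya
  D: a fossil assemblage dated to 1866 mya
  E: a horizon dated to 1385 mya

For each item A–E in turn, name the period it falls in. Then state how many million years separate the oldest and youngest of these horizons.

A — Paleogene; B — Silurian; C — Cretaceous; D — Orosirian; E — Ectasian; span 1807.2 million years

A: 58.8 Ma lies in 66–23.03 Ma, so Paleogene.
B: 431.5 Ma lies in 443.8–419.2 Ma, so Silurian.
C: 91.7 Ma lies in 145–66 Ma, so Cretaceous.
D: 1866 Ma lies in 2050–1800 Ma, so Orosirian.
E: 1385 Ma lies in 1400–1200 Ma, so Ectasian.
Oldest = 1866 Ma, youngest = 58.8 Ma → span 1807.2 Myr.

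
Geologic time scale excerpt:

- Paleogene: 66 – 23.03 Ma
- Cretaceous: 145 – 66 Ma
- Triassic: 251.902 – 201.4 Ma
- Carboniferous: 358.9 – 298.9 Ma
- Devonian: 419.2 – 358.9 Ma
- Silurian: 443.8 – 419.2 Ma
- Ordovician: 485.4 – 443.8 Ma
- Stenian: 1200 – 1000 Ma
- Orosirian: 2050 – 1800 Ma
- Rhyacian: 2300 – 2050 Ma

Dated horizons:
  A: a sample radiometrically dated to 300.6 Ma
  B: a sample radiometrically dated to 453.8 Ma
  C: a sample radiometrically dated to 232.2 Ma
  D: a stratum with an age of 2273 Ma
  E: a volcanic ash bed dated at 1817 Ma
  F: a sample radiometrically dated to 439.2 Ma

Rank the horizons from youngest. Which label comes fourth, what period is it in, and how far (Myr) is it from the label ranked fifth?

Sorted youngest-first by Ma: C (232.2), A (300.6), F (439.2), B (453.8), E (1817), D (2273).
The fourth youngest is B at 453.8 Ma, which lies in 485.4–443.8 Ma: the Ordovician.
The fifth youngest is E at 1817 Ma; separation = |453.8 − 1817| = 1363.2 Myr.

B, in the Ordovician; 1363.2 million years to E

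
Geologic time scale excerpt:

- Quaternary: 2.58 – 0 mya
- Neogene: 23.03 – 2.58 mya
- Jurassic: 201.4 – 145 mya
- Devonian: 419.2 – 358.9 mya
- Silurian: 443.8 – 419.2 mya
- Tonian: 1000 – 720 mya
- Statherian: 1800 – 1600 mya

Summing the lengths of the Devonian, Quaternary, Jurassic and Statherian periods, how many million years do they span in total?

319.28 million years

Duration is start − end for each: (419.2 − 358.9) + (2.58 − 0) + (201.4 − 145) + (1800 − 1600).
That is 60.3 + 2.58 + 56.4 + 200, which totals 319.28 million years.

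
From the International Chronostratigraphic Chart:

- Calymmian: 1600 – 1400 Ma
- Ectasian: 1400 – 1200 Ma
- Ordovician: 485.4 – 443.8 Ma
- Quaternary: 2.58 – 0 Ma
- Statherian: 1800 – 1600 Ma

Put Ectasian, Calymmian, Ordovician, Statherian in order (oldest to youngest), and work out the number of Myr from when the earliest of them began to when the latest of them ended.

Start ages (Ma): Statherian 1800, Calymmian 1600, Ectasian 1400, Ordovician 485.4.
Ordered oldest to youngest: Statherian, Calymmian, Ectasian, Ordovician.
Span = 1800 − 443.8 = 1356.2 Myr.

Statherian → Calymmian → Ectasian → Ordovician; total span 1356.2 Myr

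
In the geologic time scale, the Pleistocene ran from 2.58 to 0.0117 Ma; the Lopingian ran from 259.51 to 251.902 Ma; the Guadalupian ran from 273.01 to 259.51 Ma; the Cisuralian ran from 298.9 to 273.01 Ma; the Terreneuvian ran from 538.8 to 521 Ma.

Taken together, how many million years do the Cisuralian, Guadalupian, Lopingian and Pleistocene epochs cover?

49.5663 million years

Duration is start − end for each: (298.9 − 273.01) + (273.01 − 259.51) + (259.51 − 251.902) + (2.58 − 0.0117).
That is 25.89 + 13.5 + 7.608 + 2.5683, which totals 49.5663 million years.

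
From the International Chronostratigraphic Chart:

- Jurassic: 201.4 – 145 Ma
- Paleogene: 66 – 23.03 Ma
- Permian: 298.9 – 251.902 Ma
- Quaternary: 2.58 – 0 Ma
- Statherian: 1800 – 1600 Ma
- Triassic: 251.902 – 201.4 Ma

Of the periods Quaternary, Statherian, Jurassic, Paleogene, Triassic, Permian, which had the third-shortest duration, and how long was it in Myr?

Start − end for each: Quaternary 2.58 − 0 = 2.58; Statherian 1800 − 1600 = 200; Jurassic 201.4 − 145 = 56.4; Paleogene 66 − 23.03 = 42.97; Triassic 251.902 − 201.4 = 50.502; Permian 298.9 − 251.902 = 46.998.
Ranking these from shortest: Quaternary < Paleogene < Permian < Triassic < Jurassic < Statherian.
Position 3 in that ranking is Permian, which lasted 46.998 Myr.

Permian, 46.998 million years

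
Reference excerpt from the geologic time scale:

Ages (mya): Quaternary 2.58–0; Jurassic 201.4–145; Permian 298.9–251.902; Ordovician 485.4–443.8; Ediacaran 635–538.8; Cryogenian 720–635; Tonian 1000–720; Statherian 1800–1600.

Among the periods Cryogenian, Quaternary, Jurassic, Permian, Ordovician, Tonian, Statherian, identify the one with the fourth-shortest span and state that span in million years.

Start − end for each: Cryogenian 720 − 635 = 85; Quaternary 2.58 − 0 = 2.58; Jurassic 201.4 − 145 = 56.4; Permian 298.9 − 251.902 = 46.998; Ordovician 485.4 − 443.8 = 41.6; Tonian 1000 − 720 = 280; Statherian 1800 − 1600 = 200.
Ranking these from shortest: Quaternary < Ordovician < Permian < Jurassic < Cryogenian < Statherian < Tonian.
Position 4 in that ranking is Jurassic, which lasted 56.4 Myr.

Jurassic, 56.4 million years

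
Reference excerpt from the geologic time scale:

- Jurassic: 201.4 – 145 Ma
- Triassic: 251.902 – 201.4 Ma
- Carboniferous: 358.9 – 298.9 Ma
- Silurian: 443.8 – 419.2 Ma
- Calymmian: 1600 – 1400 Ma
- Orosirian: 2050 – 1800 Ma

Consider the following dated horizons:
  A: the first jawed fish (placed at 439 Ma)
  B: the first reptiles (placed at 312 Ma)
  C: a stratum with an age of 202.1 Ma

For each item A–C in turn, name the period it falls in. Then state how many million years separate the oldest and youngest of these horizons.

A — Silurian; B — Carboniferous; C — Triassic; span 236.9 million years

Match each age against the start–end ranges in the excerpt: A = 439 Ma → Silurian (443.8–419.2); B = 312 Ma → Carboniferous (358.9–298.9); C = 202.1 Ma → Triassic (251.902–201.4).
The largest age is 439 Ma and the smallest is 202.1 Ma; their difference is 236.9 Myr.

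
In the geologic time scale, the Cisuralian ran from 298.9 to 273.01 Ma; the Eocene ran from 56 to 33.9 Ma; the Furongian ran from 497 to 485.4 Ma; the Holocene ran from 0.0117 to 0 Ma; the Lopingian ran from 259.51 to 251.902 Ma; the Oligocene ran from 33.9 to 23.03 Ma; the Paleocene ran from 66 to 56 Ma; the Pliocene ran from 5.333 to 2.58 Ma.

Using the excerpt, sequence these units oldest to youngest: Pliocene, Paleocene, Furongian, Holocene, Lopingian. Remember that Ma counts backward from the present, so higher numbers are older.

Sorting by start age (descending Ma, since larger Ma = older): Furongian start 497, Lopingian start 259.51, Paleocene start 66, Pliocene start 5.333, Holocene start 0.0117.

Furongian, then Lopingian, then Paleocene, then Pliocene, then Holocene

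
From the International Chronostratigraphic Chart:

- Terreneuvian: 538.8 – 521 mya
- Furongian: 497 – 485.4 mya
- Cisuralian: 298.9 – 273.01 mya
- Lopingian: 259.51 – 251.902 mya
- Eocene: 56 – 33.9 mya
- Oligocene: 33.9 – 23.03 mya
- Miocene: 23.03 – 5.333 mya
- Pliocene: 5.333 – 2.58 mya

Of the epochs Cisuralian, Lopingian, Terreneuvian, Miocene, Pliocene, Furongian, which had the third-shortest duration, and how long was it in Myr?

Durations: Cisuralian 25.89; Lopingian 7.608; Terreneuvian 17.8; Miocene 17.697; Pliocene 2.753; Furongian 11.6 Myr.
Sorted shortest-first: Pliocene (2.753), Lopingian (7.608), Furongian (11.6), Miocene (17.697), Terreneuvian (17.8), Cisuralian (25.89).
The third shortest is Furongian at 11.6 Myr.

Furongian, 11.6 million years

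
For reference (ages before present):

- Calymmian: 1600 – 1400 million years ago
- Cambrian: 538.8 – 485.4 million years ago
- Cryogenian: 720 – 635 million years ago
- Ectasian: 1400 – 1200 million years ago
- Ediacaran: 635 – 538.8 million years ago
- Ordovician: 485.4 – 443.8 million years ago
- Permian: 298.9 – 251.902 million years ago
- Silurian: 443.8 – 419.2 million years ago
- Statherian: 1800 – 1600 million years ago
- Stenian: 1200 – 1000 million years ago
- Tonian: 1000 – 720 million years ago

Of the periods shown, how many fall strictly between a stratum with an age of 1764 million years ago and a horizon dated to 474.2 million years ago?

7

The older date is 1764 Ma and the younger is 474.2 Ma.
Periods with start < 1764 and end > 474.2 Ma: Calymmian (1600–1400), Ectasian (1400–1200), Stenian (1200–1000), Tonian (1000–720), Cryogenian (720–635), Ediacaran (635–538.8), Cambrian (538.8–485.4).
That is 7 complete periods.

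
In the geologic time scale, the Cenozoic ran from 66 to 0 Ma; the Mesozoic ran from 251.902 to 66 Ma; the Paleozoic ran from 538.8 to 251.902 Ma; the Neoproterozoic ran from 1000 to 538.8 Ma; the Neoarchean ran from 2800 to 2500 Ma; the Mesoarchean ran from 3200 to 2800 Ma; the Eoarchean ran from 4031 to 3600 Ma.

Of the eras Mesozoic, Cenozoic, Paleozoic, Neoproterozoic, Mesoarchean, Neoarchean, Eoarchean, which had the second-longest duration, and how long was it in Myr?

Eoarchean, 431 million years

Start − end for each: Mesozoic 251.902 − 66 = 185.902; Cenozoic 66 − 0 = 66; Paleozoic 538.8 − 251.902 = 286.898; Neoproterozoic 1000 − 538.8 = 461.2; Mesoarchean 3200 − 2800 = 400; Neoarchean 2800 − 2500 = 300; Eoarchean 4031 − 3600 = 431.
Ranking these from longest: Neoproterozoic > Eoarchean > Mesoarchean > Neoarchean > Paleozoic > Mesozoic > Cenozoic.
Position 2 in that ranking is Eoarchean, which lasted 431 Myr.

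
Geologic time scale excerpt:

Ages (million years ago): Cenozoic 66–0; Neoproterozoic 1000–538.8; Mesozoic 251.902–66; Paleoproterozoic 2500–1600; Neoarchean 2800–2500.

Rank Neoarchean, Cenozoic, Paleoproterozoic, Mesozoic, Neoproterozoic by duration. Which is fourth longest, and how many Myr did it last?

Start − end for each: Neoarchean 2800 − 2500 = 300; Cenozoic 66 − 0 = 66; Paleoproterozoic 2500 − 1600 = 900; Mesozoic 251.902 − 66 = 185.902; Neoproterozoic 1000 − 538.8 = 461.2.
Ranking these from longest: Paleoproterozoic > Neoproterozoic > Neoarchean > Mesozoic > Cenozoic.
Position 4 in that ranking is Mesozoic, which lasted 185.902 Myr.

Mesozoic, 185.902 million years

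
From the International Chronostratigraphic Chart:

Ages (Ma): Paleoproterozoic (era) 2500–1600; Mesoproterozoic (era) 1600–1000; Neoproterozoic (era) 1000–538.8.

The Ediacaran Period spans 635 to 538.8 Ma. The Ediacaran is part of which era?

Neoproterozoic

The Ediacaran (635–538.8 Ma) lies entirely within 1000–538.8 Ma, the Neoproterozoic Era.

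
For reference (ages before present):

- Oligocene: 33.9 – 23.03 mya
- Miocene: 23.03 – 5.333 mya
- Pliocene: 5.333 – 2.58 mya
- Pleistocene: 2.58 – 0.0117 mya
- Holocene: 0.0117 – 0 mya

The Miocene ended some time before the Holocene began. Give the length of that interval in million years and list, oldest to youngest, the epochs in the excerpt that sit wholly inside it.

5.3213 million years; Pliocene, Pleistocene

End of Miocene = 5.333 Ma; start of Holocene = 0.0117 Ma.
Gap = 5.333 − 0.0117 = 5.3213 Myr.
Epochs wholly inside 5.333–0.0117 Ma: Pliocene (5.333–2.58), Pleistocene (2.58–0.0117).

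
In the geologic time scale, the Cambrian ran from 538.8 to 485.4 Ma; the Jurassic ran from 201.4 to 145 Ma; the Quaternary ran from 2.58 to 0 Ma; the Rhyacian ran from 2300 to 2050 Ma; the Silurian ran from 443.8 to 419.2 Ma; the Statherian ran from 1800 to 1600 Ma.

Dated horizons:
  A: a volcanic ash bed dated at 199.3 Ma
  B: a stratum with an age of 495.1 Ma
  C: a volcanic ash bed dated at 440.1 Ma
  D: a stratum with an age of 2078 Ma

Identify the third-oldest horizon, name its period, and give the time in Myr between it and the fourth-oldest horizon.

C, in the Silurian; 240.8 million years to A

Larger Ma means older, so oldest first: D 2078 > B 495.1 > C 440.1 > A 199.3.
Counting 3 along gives C (440.1 Ma); the excerpt puts that inside the Silurian, 443.8–419.2 Ma.
Next in line is A (199.3 Ma), and 440.1 − 199.3 = 240.8 Myr.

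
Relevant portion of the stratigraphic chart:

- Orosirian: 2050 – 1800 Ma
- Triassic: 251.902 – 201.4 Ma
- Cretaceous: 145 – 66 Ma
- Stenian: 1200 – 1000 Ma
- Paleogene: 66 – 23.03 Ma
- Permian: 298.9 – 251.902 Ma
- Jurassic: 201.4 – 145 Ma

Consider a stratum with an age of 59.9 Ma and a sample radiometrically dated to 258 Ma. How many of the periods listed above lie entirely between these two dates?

3

The older date is 258 Ma and the younger is 59.9 Ma.
Periods with start < 258 and end > 59.9 Ma: Triassic (251.902–201.4), Jurassic (201.4–145), Cretaceous (145–66).
That is 3 complete periods.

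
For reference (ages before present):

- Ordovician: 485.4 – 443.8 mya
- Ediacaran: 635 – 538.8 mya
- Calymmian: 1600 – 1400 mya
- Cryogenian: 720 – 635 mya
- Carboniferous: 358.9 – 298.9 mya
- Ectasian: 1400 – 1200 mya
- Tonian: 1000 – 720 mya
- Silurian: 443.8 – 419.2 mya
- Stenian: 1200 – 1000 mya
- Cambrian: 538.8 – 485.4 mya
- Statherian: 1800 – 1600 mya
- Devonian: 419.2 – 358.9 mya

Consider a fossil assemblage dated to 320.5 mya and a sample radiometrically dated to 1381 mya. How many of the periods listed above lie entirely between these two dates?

8

1381 Ma sits inside the Ectasian (1400–1200) and 320.5 Ma inside the Carboniferous (358.9–298.9); neither of those is wholly between the two dates.
The listed periods lying completely between them are Stenian, Tonian, Cryogenian, Ediacaran, Cambrian, Ordovician, Silurian, Devonian — 8 in all.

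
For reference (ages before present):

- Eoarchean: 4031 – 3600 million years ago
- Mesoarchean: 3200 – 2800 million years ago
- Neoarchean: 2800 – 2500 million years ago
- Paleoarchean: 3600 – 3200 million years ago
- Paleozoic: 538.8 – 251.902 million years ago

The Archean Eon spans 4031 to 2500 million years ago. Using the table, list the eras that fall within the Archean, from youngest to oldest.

Neoarchean, Mesoarchean, Paleoarchean, Eoarchean

Eras with both bounds inside 4031–2500 Ma: Neoarchean (2800–2500), Mesoarchean (3200–2800), Paleoarchean (3600–3200), Eoarchean (4031–3600).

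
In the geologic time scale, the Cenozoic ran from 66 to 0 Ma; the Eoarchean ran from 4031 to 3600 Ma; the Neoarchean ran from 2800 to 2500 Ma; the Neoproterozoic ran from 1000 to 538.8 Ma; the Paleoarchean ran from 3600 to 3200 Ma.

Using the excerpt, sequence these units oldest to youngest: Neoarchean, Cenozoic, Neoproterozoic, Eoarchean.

Eoarchean, then Neoarchean, then Neoproterozoic, then Cenozoic

The oldest of these is Eoarchean (starts 4031 Ma) and the youngest is Cenozoic (ends 0 Ma).
In between, by decreasing start age: Neoarchean (2800), Neoproterozoic (1000).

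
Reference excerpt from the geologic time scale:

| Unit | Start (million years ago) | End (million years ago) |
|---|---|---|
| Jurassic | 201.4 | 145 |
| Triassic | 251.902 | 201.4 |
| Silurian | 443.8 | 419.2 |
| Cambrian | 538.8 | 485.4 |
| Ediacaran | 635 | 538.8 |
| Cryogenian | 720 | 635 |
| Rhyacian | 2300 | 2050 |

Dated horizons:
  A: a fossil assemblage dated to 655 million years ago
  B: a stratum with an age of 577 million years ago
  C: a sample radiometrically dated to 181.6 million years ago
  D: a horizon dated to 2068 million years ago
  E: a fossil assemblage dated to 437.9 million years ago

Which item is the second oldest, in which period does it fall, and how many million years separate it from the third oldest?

A, in the Cryogenian; 78 million years to B

Sorted oldest-first by Ma: D (2068), A (655), B (577), E (437.9), C (181.6).
The second oldest is A at 655 Ma, which lies in 720–635 Ma: the Cryogenian.
The third oldest is B at 577 Ma; separation = |655 − 577| = 78 Myr.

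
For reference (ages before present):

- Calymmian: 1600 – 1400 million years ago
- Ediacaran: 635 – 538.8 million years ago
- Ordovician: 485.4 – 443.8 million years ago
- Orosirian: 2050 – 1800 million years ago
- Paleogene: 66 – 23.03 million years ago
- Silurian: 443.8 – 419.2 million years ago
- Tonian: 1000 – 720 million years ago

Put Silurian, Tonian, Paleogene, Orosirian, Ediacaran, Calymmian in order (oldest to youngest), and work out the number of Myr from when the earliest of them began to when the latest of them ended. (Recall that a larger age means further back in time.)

From the excerpt: Silurian 443.8–419.2; Tonian 1000–720; Paleogene 66–23.03; Orosirian 2050–1800; Ediacaran 635–538.8; Calymmian 1600–1400 (Ma).
Larger Ma is earlier, so the oldest is Orosirian and the youngest is Paleogene; oldest to youngest: Orosirian, Calymmian, Tonian, Ediacaran, Silurian, Paleogene.
Oldest start 2050 minus youngest end 23.03 gives 2026.97 Myr overall.

Orosirian → Calymmian → Tonian → Ediacaran → Silurian → Paleogene; total span 2026.97 Myr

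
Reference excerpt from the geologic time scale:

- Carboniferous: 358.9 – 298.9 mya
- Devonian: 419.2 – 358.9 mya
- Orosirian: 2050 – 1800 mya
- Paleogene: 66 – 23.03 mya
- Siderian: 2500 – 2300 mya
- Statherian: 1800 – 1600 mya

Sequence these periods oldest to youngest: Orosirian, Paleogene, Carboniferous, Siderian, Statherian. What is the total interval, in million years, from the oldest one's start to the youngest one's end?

Siderian → Orosirian → Statherian → Carboniferous → Paleogene; total span 2476.97 Myr

From the excerpt: Orosirian 2050–1800; Paleogene 66–23.03; Carboniferous 358.9–298.9; Siderian 2500–2300; Statherian 1800–1600 (Ma).
Larger Ma is earlier, so the oldest is Siderian and the youngest is Paleogene; oldest to youngest: Siderian, Orosirian, Statherian, Carboniferous, Paleogene.
Oldest start 2500 minus youngest end 23.03 gives 2476.97 Myr overall.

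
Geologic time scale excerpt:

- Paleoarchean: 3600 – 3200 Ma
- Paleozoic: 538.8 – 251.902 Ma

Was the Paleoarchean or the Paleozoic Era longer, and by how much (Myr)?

Paleoarchean, by 113.102 million years

Paleoarchean: 3600 − 3200 = 400 Myr.
Paleozoic: 538.8 − 251.902 = 286.898 Myr.
Difference: 400 − 286.898 = 113.102 Myr, so the Paleoarchean was longer.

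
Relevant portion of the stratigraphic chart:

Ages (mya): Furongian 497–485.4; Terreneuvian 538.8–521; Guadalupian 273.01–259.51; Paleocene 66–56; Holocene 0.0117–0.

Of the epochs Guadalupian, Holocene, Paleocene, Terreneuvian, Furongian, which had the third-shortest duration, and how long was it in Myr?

Start − end for each: Guadalupian 273.01 − 259.51 = 13.5; Holocene 0.0117 − 0 = 0.0117; Paleocene 66 − 56 = 10; Terreneuvian 538.8 − 521 = 17.8; Furongian 497 − 485.4 = 11.6.
Ranking these from shortest: Holocene < Paleocene < Furongian < Guadalupian < Terreneuvian.
Position 3 in that ranking is Furongian, which lasted 11.6 Myr.

Furongian, 11.6 million years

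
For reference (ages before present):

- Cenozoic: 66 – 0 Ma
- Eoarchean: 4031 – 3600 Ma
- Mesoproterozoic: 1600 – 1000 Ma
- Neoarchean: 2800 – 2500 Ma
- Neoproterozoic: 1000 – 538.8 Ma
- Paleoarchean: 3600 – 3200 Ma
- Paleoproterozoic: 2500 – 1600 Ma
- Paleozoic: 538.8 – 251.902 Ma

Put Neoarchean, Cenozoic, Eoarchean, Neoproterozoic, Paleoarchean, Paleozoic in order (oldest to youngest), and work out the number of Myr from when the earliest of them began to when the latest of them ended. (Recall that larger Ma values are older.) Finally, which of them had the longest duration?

From the excerpt: Neoarchean 2800–2500; Cenozoic 66–0; Eoarchean 4031–3600; Neoproterozoic 1000–538.8; Paleoarchean 3600–3200; Paleozoic 538.8–251.902 (Ma).
Larger Ma is earlier, so the oldest is Eoarchean and the youngest is Cenozoic; oldest to youngest: Eoarchean, Paleoarchean, Neoarchean, Neoproterozoic, Paleozoic, Cenozoic.
Oldest start 4031 minus youngest end 0 gives 4031 Myr overall.
Individual lengths (start − end): Paleoarchean 400; Eoarchean 431; Cenozoic 66; Paleozoic 286.898; Neoarchean 300; Neoproterozoic 461.2. The largest is Neoproterozoic at 461.2 Myr.

Eoarchean, Paleoarchean, Neoarchean, Neoproterozoic, Paleozoic, Cenozoic; total span 4031 Myr; longest is Neoproterozoic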